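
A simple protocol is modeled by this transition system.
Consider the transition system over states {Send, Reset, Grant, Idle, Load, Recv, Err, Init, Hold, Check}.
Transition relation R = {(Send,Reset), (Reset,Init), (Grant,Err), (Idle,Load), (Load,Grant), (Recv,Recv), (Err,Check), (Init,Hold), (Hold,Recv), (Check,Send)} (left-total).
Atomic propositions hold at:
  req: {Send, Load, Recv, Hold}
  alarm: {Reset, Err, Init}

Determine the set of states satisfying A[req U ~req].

{Send, Reset, Grant, Idle, Load, Err, Init, Check}

Sat(~req) = {Reset, Grant, Idle, Err, Init, Check}
A[req U ~req]: least fixpoint, start Z0 = Sat(~req) = {Reset, Grant, Idle, Err, Init, Check}, add states in Sat(req) with every successor in Z. Z1 = {Send, Reset, Grant, Idle, Load, Err, Init, Check}; fixed.
Sat(A[req U ~req]) = {Send, Reset, Grant, Idle, Load, Err, Init, Check}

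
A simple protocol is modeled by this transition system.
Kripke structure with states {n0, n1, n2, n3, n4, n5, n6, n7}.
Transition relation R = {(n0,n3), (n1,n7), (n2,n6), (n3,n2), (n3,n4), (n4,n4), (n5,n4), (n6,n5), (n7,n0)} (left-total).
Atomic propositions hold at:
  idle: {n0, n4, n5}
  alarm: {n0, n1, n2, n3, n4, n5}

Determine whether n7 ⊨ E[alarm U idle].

No

E[alarm U idle]: least fixpoint, start Z0 = Sat(idle) = {n0, n4, n5}, add states in Sat(alarm) with some successor in Z. Z1 = {n0, n3, n4, n5}; fixed.
Sat(E[alarm U idle]) = {n0, n3, n4, n5}
n7 ∉ Sat(E[alarm U idle]) = {n0, n3, n4, n5}, so the formula does not hold at n7.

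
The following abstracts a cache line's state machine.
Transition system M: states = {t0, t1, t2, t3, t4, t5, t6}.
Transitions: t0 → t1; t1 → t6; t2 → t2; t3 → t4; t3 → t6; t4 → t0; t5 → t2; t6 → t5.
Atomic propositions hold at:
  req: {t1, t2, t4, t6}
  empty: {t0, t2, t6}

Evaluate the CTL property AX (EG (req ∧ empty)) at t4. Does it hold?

No

Sat(req ∧ empty) = {t2, t6}
EG (req ∧ empty): greatest fixpoint, start Z0 = {t2, t6}, keep only states in Sat with some successor in Z. Z1 = {t2}; fixed.
Sat(EG (req ∧ empty)) = {t2}
Sat(AX (EG (req ∧ empty))) = {s : every successor in {t2}} = {t2, t5}
t4 ∉ Sat(AX (EG (req ∧ empty))) = {t2, t5}, so the formula does not hold at t4.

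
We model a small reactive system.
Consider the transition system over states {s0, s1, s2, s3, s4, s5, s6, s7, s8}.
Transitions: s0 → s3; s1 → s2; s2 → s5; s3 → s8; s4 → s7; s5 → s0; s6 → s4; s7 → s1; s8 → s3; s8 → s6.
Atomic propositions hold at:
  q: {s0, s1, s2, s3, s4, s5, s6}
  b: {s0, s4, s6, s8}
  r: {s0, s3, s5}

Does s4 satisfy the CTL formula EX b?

No

Sat(EX b) = {s : some successor in {s0, s4, s6, s8}} = {s3, s5, s6, s8}
s4 ∉ Sat(EX b) = {s3, s5, s6, s8}, so the formula does not hold at s4.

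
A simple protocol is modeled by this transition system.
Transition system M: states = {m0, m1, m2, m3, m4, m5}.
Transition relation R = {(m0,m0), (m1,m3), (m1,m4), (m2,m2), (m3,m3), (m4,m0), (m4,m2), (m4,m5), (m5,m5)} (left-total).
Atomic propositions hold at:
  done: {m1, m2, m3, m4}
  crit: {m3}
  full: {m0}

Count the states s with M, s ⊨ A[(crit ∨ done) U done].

4

Sat(crit ∨ done) = {m1, m2, m3, m4}
A[(crit ∨ done) U done]: least fixpoint, start Z0 = Sat(done) = {m1, m2, m3, m4}, add states in Sat(crit ∨ done) with every successor in Z. Already a fixed point.
Sat(A[(crit ∨ done) U done]) = {m1, m2, m3, m4}
|Sat(A[(crit ∨ done) U done])| = |{m1, m2, m3, m4}| = 4.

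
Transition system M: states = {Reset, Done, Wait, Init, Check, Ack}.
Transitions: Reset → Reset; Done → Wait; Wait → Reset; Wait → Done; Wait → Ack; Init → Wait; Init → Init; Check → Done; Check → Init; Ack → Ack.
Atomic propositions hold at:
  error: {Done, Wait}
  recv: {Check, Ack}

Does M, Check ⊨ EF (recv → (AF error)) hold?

AF error: least fixpoint, start Z0 = {Done, Wait}, add states with every successor in Z. Already a fixed point.
Sat(AF error) = {Done, Wait}
Sat(recv → (AF error)) = {Reset, Done, Wait, Init}
EF (recv → (AF error)): least fixpoint, start Z0 = {Reset, Done, Wait, Init}, add states with some successor in Z. Z1 = {Reset, Done, Wait, Init, Check}; fixed.
Sat(EF (recv → (AF error))) = {Reset, Done, Wait, Init, Check}
Check ∈ Sat(EF (recv → (AF error))) = {Reset, Done, Wait, Init, Check}, so the formula holds at Check.

Yes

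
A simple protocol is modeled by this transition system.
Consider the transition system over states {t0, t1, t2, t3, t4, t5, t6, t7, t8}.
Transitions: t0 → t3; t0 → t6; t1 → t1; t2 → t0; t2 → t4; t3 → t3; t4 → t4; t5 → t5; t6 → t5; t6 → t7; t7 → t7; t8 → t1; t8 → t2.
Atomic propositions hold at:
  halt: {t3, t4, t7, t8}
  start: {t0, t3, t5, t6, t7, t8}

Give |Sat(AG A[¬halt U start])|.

Sat(¬halt) = {t0, t1, t2, t5, t6}
A[¬halt U start]: least fixpoint, start Z0 = Sat(start) = {t0, t3, t5, t6, t7, t8}, add states in Sat(¬halt) with every successor in Z. Already a fixed point.
Sat(A[¬halt U start]) = {t0, t3, t5, t6, t7, t8}
AG A[¬halt U start]: greatest fixpoint, start Z0 = {t0, t3, t5, t6, t7, t8}, keep only states in Sat with every successor in Z. Z1 = {t0, t3, t5, t6, t7}; fixed.
Sat(AG A[¬halt U start]) = {t0, t3, t5, t6, t7}
|Sat(AG A[¬halt U start])| = |{t0, t3, t5, t6, t7}| = 5.

5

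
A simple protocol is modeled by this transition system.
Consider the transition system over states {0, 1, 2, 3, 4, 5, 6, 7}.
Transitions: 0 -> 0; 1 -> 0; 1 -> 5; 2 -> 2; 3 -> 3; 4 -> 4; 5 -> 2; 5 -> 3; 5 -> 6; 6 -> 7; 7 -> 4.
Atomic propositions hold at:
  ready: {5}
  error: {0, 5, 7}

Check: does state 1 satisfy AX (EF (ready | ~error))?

Sat(~error) = {1, 2, 3, 4, 6}
Sat(ready | ~error) = {1, 2, 3, 4, 5, 6}
EF (ready | ~error): least fixpoint, start Z0 = {1, 2, 3, 4, 5, 6}, add states with some successor in Z. Z1 = {1, 2, 3, 4, 5, 6, 7}; fixed.
Sat(EF (ready | ~error)) = {1, 2, 3, 4, 5, 6, 7}
Sat(AX (EF (ready | ~error))) = {s : every successor in {1, 2, 3, 4, 5, 6, 7}} = {2, 3, 4, 5, 6, 7}
1 ∉ Sat(AX (EF (ready | ~error))) = {2, 3, 4, 5, 6, 7}, so the formula does not hold at 1.

No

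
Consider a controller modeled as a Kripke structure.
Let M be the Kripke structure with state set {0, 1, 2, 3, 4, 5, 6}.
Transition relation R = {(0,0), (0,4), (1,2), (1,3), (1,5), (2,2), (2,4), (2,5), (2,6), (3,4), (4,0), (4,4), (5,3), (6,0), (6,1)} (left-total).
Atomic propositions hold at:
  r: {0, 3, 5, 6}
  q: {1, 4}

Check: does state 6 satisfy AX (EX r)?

Sat(EX r) = {s : some successor in {0, 3, 5, 6}} = {0, 1, 2, 4, 5, 6}
Sat(AX (EX r)) = {s : every successor in {0, 1, 2, 4, 5, 6}} = {0, 2, 3, 4, 6}
6 ∈ Sat(AX (EX r)) = {0, 2, 3, 4, 6}, so the formula holds at 6.

Yes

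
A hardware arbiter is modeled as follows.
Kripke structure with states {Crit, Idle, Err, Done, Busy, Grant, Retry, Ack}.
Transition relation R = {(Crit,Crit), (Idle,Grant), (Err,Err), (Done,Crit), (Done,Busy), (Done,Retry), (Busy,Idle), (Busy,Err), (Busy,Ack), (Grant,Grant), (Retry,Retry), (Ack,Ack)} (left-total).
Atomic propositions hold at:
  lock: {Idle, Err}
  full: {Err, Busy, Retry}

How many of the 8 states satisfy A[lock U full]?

3

A[lock U full]: least fixpoint, start Z0 = Sat(full) = {Err, Busy, Retry}, add states in Sat(lock) with every successor in Z. Already a fixed point.
Sat(A[lock U full]) = {Err, Busy, Retry}
|Sat(A[lock U full])| = |{Err, Busy, Retry}| = 3.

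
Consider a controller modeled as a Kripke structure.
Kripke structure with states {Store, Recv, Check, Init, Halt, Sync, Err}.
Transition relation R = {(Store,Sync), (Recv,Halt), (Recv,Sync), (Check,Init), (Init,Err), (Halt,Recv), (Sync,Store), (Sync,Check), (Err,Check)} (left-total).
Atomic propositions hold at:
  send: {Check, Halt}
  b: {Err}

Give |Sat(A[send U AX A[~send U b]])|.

Sat(~send) = {Store, Recv, Init, Sync, Err}
A[~send U b]: least fixpoint, start Z0 = Sat(b) = {Err}, add states in Sat(~send) with every successor in Z. Z1 = {Init, Err}; fixed.
Sat(A[~send U b]) = {Init, Err}
Sat(AX A[~send U b]) = {s : every successor in {Init, Err}} = {Check, Init}
A[send U AX A[~send U b]]: least fixpoint, start Z0 = Sat(AX A[~send U b]) = {Check, Init}, add states in Sat(send) with every successor in Z. Already a fixed point.
Sat(A[send U AX A[~send U b]]) = {Check, Init}
|Sat(A[send U AX A[~send U b]])| = |{Check, Init}| = 2.

2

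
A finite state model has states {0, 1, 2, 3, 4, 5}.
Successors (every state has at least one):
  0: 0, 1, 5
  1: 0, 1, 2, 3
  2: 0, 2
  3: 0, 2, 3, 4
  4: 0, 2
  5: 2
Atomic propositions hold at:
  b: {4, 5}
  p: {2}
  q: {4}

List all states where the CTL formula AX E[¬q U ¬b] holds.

{0, 1, 2, 4, 5}

Sat(¬q) = {0, 1, 2, 3, 5}
Sat(¬b) = {0, 1, 2, 3}
E[¬q U ¬b]: least fixpoint, start Z0 = Sat(¬b) = {0, 1, 2, 3}, add states in Sat(¬q) with some successor in Z. Z1 = {0, 1, 2, 3, 5}; fixed.
Sat(E[¬q U ¬b]) = {0, 1, 2, 3, 5}
Sat(AX E[¬q U ¬b]) = {s : every successor in {0, 1, 2, 3, 5}} = {0, 1, 2, 4, 5}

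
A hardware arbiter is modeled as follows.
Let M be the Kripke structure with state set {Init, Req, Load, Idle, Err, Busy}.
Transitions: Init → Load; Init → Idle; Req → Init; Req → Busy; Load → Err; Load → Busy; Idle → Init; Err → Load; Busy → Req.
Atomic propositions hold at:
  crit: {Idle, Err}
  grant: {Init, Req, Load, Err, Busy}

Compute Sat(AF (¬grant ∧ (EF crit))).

{Idle}

Sat(¬grant) = {Idle}
EF crit: least fixpoint, start Z0 = {Idle, Err}, add states with some successor in Z. Z1 = {Init, Load, Idle, Err}; Z2 = {Init, Req, Load, Idle, Err}; Z3 = {Init, Req, Load, Idle, Err, Busy}; fixed.
Sat(EF crit) = {Init, Req, Load, Idle, Err, Busy}
Sat(¬grant ∧ (EF crit)) = {Idle}
AF (¬grant ∧ (EF crit)): least fixpoint, start Z0 = {Idle}, add states with every successor in Z. Already a fixed point.
Sat(AF (¬grant ∧ (EF crit))) = {Idle}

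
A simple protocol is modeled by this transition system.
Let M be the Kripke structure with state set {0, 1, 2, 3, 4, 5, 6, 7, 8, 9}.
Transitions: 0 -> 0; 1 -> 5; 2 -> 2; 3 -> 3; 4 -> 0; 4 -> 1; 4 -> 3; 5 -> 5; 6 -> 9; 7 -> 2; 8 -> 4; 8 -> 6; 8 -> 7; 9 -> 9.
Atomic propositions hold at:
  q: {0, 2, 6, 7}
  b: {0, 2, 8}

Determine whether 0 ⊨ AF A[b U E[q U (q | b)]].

Yes

Sat(q | b) = {0, 2, 6, 7, 8}
E[q U (q | b)]: least fixpoint, start Z0 = Sat((q | b)) = {0, 2, 6, 7, 8}, add states in Sat(q) with some successor in Z. Already a fixed point.
Sat(E[q U (q | b)]) = {0, 2, 6, 7, 8}
A[b U E[q U (q | b)]]: least fixpoint, start Z0 = Sat(E[q U (q | b)]) = {0, 2, 6, 7, 8}, add states in Sat(b) with every successor in Z. Already a fixed point.
Sat(A[b U E[q U (q | b)]]) = {0, 2, 6, 7, 8}
AF A[b U E[q U (q | b)]]: least fixpoint, start Z0 = {0, 2, 6, 7, 8}, add states with every successor in Z. Already a fixed point.
Sat(AF A[b U E[q U (q | b)]]) = {0, 2, 6, 7, 8}
0 ∈ Sat(AF A[b U E[q U (q | b)]]) = {0, 2, 6, 7, 8}, so the formula holds at 0.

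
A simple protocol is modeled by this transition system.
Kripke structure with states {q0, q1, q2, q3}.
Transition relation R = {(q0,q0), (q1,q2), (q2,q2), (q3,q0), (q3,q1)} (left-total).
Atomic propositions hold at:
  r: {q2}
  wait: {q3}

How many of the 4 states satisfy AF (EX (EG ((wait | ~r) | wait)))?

2

Sat(~r) = {q0, q1, q3}
Sat(wait | ~r) = {q0, q1, q3}
Sat((wait | ~r) | wait) = {q0, q1, q3}
EG ((wait | ~r) | wait): greatest fixpoint, start Z0 = {q0, q1, q3}, keep only states in Sat with some successor in Z. Z1 = {q0, q3}; fixed.
Sat(EG ((wait | ~r) | wait)) = {q0, q3}
Sat(EX (EG ((wait | ~r) | wait))) = {s : some successor in {q0, q3}} = {q0, q3}
AF (EX (EG ((wait | ~r) | wait))): least fixpoint, start Z0 = {q0, q3}, add states with every successor in Z. Already a fixed point.
Sat(AF (EX (EG ((wait | ~r) | wait)))) = {q0, q3}
|Sat(AF (EX (EG ((wait | ~r) | wait))))| = |{q0, q3}| = 2.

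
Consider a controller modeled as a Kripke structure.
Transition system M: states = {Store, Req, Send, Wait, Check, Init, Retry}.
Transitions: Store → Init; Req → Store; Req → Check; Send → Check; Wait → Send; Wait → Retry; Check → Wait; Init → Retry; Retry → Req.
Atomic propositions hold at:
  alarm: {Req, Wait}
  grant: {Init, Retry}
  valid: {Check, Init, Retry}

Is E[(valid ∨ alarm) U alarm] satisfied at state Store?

Sat(valid ∨ alarm) = {Req, Wait, Check, Init, Retry}
E[(valid ∨ alarm) U alarm]: least fixpoint, start Z0 = Sat(alarm) = {Req, Wait}, add states in Sat(valid ∨ alarm) with some successor in Z. Z1 = {Req, Wait, Check, Retry}; Z2 = {Req, Wait, Check, Init, Retry}; fixed.
Sat(E[(valid ∨ alarm) U alarm]) = {Req, Wait, Check, Init, Retry}
Store ∉ Sat(E[(valid ∨ alarm) U alarm]) = {Req, Wait, Check, Init, Retry}, so the formula does not hold at Store.

No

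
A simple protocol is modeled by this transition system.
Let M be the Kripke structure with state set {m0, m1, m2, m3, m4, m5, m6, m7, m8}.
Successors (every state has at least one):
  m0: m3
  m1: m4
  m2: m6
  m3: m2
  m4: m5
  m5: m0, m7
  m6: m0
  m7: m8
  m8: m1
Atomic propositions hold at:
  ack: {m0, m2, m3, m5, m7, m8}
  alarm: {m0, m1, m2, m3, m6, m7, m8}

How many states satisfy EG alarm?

4

EG alarm: greatest fixpoint, start Z0 = {m0, m1, m2, m3, m6, m7, m8}, keep only states in Sat with some successor in Z. Z1 = {m0, m2, m3, m6, m7, m8}; Z2 = {m0, m2, m3, m6, m7}; Z3 = {m0, m2, m3, m6}; fixed.
Sat(EG alarm) = {m0, m2, m3, m6}
|Sat(EG alarm)| = |{m0, m2, m3, m6}| = 4.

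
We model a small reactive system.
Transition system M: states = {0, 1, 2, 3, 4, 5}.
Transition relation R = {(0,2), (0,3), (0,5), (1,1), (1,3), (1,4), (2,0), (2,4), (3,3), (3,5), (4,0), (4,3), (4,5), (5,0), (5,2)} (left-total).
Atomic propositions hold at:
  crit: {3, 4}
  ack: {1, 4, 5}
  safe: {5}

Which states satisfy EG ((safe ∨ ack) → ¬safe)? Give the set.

Sat(safe ∨ ack) = {1, 4, 5}
Sat(¬safe) = {0, 1, 2, 3, 4}
Sat((safe ∨ ack) → ¬safe) = {0, 1, 2, 3, 4}
EG ((safe ∨ ack) → ¬safe): greatest fixpoint, start Z0 = {0, 1, 2, 3, 4}, keep only states in Sat with some successor in Z. Already a fixed point.
Sat(EG ((safe ∨ ack) → ¬safe)) = {0, 1, 2, 3, 4}

{0, 1, 2, 3, 4}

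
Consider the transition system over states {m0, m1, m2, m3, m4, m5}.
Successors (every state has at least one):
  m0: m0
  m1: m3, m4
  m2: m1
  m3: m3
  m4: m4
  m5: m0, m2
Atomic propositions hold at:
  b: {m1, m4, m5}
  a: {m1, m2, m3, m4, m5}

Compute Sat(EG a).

EG a: greatest fixpoint, start Z0 = {m1, m2, m3, m4, m5}, keep only states in Sat with some successor in Z. Already a fixed point.
Sat(EG a) = {m1, m2, m3, m4, m5}

{m1, m2, m3, m4, m5}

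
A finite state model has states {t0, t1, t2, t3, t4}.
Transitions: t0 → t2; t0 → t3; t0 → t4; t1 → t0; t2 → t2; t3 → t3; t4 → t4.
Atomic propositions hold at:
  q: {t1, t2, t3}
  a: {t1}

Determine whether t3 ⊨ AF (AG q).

AG q: greatest fixpoint, start Z0 = {t1, t2, t3}, keep only states in Sat with every successor in Z. Z1 = {t2, t3}; fixed.
Sat(AG q) = {t2, t3}
AF (AG q): least fixpoint, start Z0 = {t2, t3}, add states with every successor in Z. Already a fixed point.
Sat(AF (AG q)) = {t2, t3}
t3 ∈ Sat(AF (AG q)) = {t2, t3}, so the formula holds at t3.

Yes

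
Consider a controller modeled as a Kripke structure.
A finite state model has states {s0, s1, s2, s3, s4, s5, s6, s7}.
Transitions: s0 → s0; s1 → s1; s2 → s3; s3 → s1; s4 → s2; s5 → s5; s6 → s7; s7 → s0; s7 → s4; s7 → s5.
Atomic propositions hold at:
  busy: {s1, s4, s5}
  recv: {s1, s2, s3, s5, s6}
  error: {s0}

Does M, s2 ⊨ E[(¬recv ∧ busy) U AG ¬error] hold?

Sat(¬recv) = {s0, s4, s7}
Sat(¬recv ∧ busy) = {s4}
Sat(¬error) = {s1, s2, s3, s4, s5, s6, s7}
AG ¬error: greatest fixpoint, start Z0 = {s1, s2, s3, s4, s5, s6, s7}, keep only states in Sat with every successor in Z. Z1 = {s1, s2, s3, s4, s5, s6}; Z2 = {s1, s2, s3, s4, s5}; fixed.
Sat(AG ¬error) = {s1, s2, s3, s4, s5}
E[(¬recv ∧ busy) U AG ¬error]: least fixpoint, start Z0 = Sat(AG ¬error) = {s1, s2, s3, s4, s5}, add states in Sat(¬recv ∧ busy) with some successor in Z. Already a fixed point.
Sat(E[(¬recv ∧ busy) U AG ¬error]) = {s1, s2, s3, s4, s5}
s2 ∈ Sat(E[(¬recv ∧ busy) U AG ¬error]) = {s1, s2, s3, s4, s5}, so the formula holds at s2.

Yes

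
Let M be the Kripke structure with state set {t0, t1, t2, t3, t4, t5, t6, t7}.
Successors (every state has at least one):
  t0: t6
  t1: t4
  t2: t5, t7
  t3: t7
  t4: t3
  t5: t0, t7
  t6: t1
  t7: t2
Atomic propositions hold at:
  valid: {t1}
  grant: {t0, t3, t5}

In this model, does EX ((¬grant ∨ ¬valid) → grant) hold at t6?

No

Sat(¬grant) = {t1, t2, t4, t6, t7}
Sat(¬valid) = {t0, t2, t3, t4, t5, t6, t7}
Sat(¬grant ∨ ¬valid) = {t0, t1, t2, t3, t4, t5, t6, t7}
Sat((¬grant ∨ ¬valid) → grant) = {t0, t3, t5}
Sat(EX ((¬grant ∨ ¬valid) → grant)) = {s : some successor in {t0, t3, t5}} = {t2, t4, t5}
t6 ∉ Sat(EX ((¬grant ∨ ¬valid) → grant)) = {t2, t4, t5}, so the formula does not hold at t6.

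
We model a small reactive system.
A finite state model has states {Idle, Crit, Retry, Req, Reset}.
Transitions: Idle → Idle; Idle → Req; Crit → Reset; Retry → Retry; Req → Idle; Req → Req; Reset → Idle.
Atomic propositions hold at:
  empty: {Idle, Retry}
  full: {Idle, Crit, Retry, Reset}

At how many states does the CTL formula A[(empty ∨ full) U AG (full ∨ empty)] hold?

1

Sat(empty ∨ full) = {Idle, Crit, Retry, Reset}
Sat(full ∨ empty) = {Idle, Crit, Retry, Reset}
AG (full ∨ empty): greatest fixpoint, start Z0 = {Idle, Crit, Retry, Reset}, keep only states in Sat with every successor in Z. Z1 = {Crit, Retry, Reset}; Z2 = {Crit, Retry}; Z3 = {Retry}; fixed.
Sat(AG (full ∨ empty)) = {Retry}
A[(empty ∨ full) U AG (full ∨ empty)]: least fixpoint, start Z0 = Sat(AG (full ∨ empty)) = {Retry}, add states in Sat(empty ∨ full) with every successor in Z. Already a fixed point.
Sat(A[(empty ∨ full) U AG (full ∨ empty)]) = {Retry}
|Sat(A[(empty ∨ full) U AG (full ∨ empty)])| = |{Retry}| = 1.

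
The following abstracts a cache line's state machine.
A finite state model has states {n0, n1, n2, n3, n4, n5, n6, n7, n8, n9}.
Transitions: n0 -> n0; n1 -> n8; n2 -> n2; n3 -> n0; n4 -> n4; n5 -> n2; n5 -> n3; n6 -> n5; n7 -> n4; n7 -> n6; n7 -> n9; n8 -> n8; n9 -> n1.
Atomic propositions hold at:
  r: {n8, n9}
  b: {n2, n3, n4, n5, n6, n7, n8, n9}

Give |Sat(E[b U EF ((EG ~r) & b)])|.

Sat(~r) = {n0, n1, n2, n3, n4, n5, n6, n7}
EG ~r: greatest fixpoint, start Z0 = {n0, n1, n2, n3, n4, n5, n6, n7}, keep only states in Sat with some successor in Z. Z1 = {n0, n2, n3, n4, n5, n6, n7}; fixed.
Sat(EG ~r) = {n0, n2, n3, n4, n5, n6, n7}
Sat((EG ~r) & b) = {n2, n3, n4, n5, n6, n7}
EF ((EG ~r) & b): least fixpoint, start Z0 = {n2, n3, n4, n5, n6, n7}, add states with some successor in Z. Already a fixed point.
Sat(EF ((EG ~r) & b)) = {n2, n3, n4, n5, n6, n7}
E[b U EF ((EG ~r) & b)]: least fixpoint, start Z0 = Sat(EF ((EG ~r) & b)) = {n2, n3, n4, n5, n6, n7}, add states in Sat(b) with some successor in Z. Already a fixed point.
Sat(E[b U EF ((EG ~r) & b)]) = {n2, n3, n4, n5, n6, n7}
|Sat(E[b U EF ((EG ~r) & b)])| = |{n2, n3, n4, n5, n6, n7}| = 6.

6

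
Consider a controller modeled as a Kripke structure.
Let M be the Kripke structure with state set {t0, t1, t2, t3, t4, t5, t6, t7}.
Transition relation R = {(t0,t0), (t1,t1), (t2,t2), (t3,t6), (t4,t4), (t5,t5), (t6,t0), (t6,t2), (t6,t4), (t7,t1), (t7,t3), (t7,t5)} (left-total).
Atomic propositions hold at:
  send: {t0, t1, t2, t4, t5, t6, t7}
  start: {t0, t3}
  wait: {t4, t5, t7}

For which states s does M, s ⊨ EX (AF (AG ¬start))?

Sat(¬start) = {t1, t2, t4, t5, t6, t7}
AG ¬start: greatest fixpoint, start Z0 = {t1, t2, t4, t5, t6, t7}, keep only states in Sat with every successor in Z. Z1 = {t1, t2, t4, t5}; fixed.
Sat(AG ¬start) = {t1, t2, t4, t5}
AF (AG ¬start): least fixpoint, start Z0 = {t1, t2, t4, t5}, add states with every successor in Z. Already a fixed point.
Sat(AF (AG ¬start)) = {t1, t2, t4, t5}
Sat(EX (AF (AG ¬start))) = {s : some successor in {t1, t2, t4, t5}} = {t1, t2, t4, t5, t6, t7}

{t1, t2, t4, t5, t6, t7}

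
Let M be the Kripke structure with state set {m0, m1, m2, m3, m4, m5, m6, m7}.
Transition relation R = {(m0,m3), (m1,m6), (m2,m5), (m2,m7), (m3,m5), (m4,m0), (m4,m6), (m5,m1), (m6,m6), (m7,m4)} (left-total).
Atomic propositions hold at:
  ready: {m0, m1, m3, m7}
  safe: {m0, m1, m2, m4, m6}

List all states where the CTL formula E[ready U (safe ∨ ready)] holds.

{m0, m1, m2, m3, m4, m6, m7}

Sat(safe ∨ ready) = {m0, m1, m2, m3, m4, m6, m7}
E[ready U (safe ∨ ready)]: least fixpoint, start Z0 = Sat((safe ∨ ready)) = {m0, m1, m2, m3, m4, m6, m7}, add states in Sat(ready) with some successor in Z. Already a fixed point.
Sat(E[ready U (safe ∨ ready)]) = {m0, m1, m2, m3, m4, m6, m7}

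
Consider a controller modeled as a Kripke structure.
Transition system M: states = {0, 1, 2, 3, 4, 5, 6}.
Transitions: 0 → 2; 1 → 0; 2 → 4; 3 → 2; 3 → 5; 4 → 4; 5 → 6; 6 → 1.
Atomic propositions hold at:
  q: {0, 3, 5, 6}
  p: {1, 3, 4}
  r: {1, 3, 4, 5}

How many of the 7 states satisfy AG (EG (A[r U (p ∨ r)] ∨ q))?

1

Sat(p ∨ r) = {1, 3, 4, 5}
A[r U (p ∨ r)]: least fixpoint, start Z0 = Sat((p ∨ r)) = {1, 3, 4, 5}, add states in Sat(r) with every successor in Z. Already a fixed point.
Sat(A[r U (p ∨ r)]) = {1, 3, 4, 5}
Sat(A[r U (p ∨ r)] ∨ q) = {0, 1, 3, 4, 5, 6}
EG (A[r U (p ∨ r)] ∨ q): greatest fixpoint, start Z0 = {0, 1, 3, 4, 5, 6}, keep only states in Sat with some successor in Z. Z1 = {1, 3, 4, 5, 6}; Z2 = {3, 4, 5, 6}; Z3 = {3, 4, 5}; Z4 = {3, 4}; Z5 = {4}; fixed.
Sat(EG (A[r U (p ∨ r)] ∨ q)) = {4}
AG (EG (A[r U (p ∨ r)] ∨ q)): greatest fixpoint, start Z0 = {4}, keep only states in Sat with every successor in Z. Already a fixed point.
Sat(AG (EG (A[r U (p ∨ r)] ∨ q))) = {4}
|Sat(AG (EG (A[r U (p ∨ r)] ∨ q)))| = |{4}| = 1.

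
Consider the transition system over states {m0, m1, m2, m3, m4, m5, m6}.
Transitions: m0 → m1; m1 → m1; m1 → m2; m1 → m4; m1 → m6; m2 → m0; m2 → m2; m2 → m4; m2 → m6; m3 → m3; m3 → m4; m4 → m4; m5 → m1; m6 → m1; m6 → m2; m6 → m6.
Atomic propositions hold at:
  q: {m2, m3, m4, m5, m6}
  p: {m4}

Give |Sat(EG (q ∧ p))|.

Sat(q ∧ p) = {m4}
EG (q ∧ p): greatest fixpoint, start Z0 = {m4}, keep only states in Sat with some successor in Z. Already a fixed point.
Sat(EG (q ∧ p)) = {m4}
|Sat(EG (q ∧ p))| = |{m4}| = 1.

1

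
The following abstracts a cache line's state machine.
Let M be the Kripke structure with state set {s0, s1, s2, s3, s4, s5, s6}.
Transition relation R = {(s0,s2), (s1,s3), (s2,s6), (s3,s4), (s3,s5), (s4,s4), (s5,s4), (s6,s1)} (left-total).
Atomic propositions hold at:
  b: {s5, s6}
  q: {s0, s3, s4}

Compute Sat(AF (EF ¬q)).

Sat(¬q) = {s1, s2, s5, s6}
EF ¬q: least fixpoint, start Z0 = {s1, s2, s5, s6}, add states with some successor in Z. Z1 = {s0, s1, s2, s3, s5, s6}; fixed.
Sat(EF ¬q) = {s0, s1, s2, s3, s5, s6}
AF (EF ¬q): least fixpoint, start Z0 = {s0, s1, s2, s3, s5, s6}, add states with every successor in Z. Already a fixed point.
Sat(AF (EF ¬q)) = {s0, s1, s2, s3, s5, s6}

{s0, s1, s2, s3, s5, s6}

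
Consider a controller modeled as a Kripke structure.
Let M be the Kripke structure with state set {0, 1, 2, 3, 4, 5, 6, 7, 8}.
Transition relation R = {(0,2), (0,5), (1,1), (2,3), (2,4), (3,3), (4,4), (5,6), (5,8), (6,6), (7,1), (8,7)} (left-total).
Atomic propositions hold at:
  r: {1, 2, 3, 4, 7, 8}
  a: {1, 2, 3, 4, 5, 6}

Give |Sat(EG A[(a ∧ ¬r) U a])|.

6

Sat(¬r) = {0, 5, 6}
Sat(a ∧ ¬r) = {5, 6}
A[(a ∧ ¬r) U a]: least fixpoint, start Z0 = Sat(a) = {1, 2, 3, 4, 5, 6}, add states in Sat(a ∧ ¬r) with every successor in Z. Already a fixed point.
Sat(A[(a ∧ ¬r) U a]) = {1, 2, 3, 4, 5, 6}
EG A[(a ∧ ¬r) U a]: greatest fixpoint, start Z0 = {1, 2, 3, 4, 5, 6}, keep only states in Sat with some successor in Z. Already a fixed point.
Sat(EG A[(a ∧ ¬r) U a]) = {1, 2, 3, 4, 5, 6}
|Sat(EG A[(a ∧ ¬r) U a])| = |{1, 2, 3, 4, 5, 6}| = 6.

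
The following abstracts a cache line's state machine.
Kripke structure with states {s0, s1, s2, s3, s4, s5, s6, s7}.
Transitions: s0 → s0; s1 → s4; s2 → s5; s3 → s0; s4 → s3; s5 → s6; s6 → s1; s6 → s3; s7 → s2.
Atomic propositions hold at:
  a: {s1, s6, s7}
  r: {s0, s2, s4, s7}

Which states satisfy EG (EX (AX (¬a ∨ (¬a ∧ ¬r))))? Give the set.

Sat(¬a) = {s0, s2, s3, s4, s5}
Sat(¬r) = {s1, s3, s5, s6}
Sat(¬a ∧ ¬r) = {s3, s5}
Sat(¬a ∨ (¬a ∧ ¬r)) = {s0, s2, s3, s4, s5}
Sat(AX (¬a ∨ (¬a ∧ ¬r))) = {s : every successor in {s0, s2, s3, s4, s5}} = {s0, s1, s2, s3, s4, s7}
Sat(EX (AX (¬a ∨ (¬a ∧ ¬r)))) = {s : some successor in {s0, s1, s2, s3, s4, s7}} = {s0, s1, s3, s4, s6, s7}
EG (EX (AX (¬a ∨ (¬a ∧ ¬r)))): greatest fixpoint, start Z0 = {s0, s1, s3, s4, s6, s7}, keep only states in Sat with some successor in Z. Z1 = {s0, s1, s3, s4, s6}; fixed.
Sat(EG (EX (AX (¬a ∨ (¬a ∧ ¬r))))) = {s0, s1, s3, s4, s6}

{s0, s1, s3, s4, s6}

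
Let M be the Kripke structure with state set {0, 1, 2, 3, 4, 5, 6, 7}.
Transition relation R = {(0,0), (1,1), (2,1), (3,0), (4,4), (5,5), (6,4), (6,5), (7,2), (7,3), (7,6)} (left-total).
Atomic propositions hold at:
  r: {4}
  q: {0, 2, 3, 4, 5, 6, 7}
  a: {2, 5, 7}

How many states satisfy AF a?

AF a: least fixpoint, start Z0 = {2, 5, 7}, add states with every successor in Z. Already a fixed point.
Sat(AF a) = {2, 5, 7}
|Sat(AF a)| = |{2, 5, 7}| = 3.

3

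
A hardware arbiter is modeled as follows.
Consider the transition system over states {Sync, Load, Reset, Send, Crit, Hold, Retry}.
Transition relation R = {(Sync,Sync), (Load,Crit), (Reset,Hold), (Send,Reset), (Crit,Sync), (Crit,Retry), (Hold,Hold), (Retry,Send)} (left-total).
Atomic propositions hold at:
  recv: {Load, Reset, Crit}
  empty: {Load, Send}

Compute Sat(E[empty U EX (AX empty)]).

{Load, Crit}

Sat(AX empty) = {s : every successor in {Load, Send}} = {Retry}
Sat(EX (AX empty)) = {s : some successor in {Retry}} = {Crit}
E[empty U EX (AX empty)]: least fixpoint, start Z0 = Sat(EX (AX empty)) = {Crit}, add states in Sat(empty) with some successor in Z. Z1 = {Load, Crit}; fixed.
Sat(E[empty U EX (AX empty)]) = {Load, Crit}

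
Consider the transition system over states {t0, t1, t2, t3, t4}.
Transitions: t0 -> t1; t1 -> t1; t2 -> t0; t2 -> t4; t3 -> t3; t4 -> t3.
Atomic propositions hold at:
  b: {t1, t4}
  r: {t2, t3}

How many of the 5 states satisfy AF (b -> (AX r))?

4

Sat(AX r) = {s : every successor in {t2, t3}} = {t3, t4}
Sat(b -> (AX r)) = {t0, t2, t3, t4}
AF (b -> (AX r)): least fixpoint, start Z0 = {t0, t2, t3, t4}, add states with every successor in Z. Already a fixed point.
Sat(AF (b -> (AX r))) = {t0, t2, t3, t4}
|Sat(AF (b -> (AX r)))| = |{t0, t2, t3, t4}| = 4.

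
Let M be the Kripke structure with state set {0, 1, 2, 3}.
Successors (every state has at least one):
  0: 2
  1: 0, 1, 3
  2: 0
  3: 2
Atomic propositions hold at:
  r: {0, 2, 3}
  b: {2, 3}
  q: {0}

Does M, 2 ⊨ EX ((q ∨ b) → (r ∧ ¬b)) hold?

Yes

Sat(q ∨ b) = {0, 2, 3}
Sat(¬b) = {0, 1}
Sat(r ∧ ¬b) = {0}
Sat((q ∨ b) → (r ∧ ¬b)) = {0, 1}
Sat(EX ((q ∨ b) → (r ∧ ¬b))) = {s : some successor in {0, 1}} = {1, 2}
2 ∈ Sat(EX ((q ∨ b) → (r ∧ ¬b))) = {1, 2}, so the formula holds at 2.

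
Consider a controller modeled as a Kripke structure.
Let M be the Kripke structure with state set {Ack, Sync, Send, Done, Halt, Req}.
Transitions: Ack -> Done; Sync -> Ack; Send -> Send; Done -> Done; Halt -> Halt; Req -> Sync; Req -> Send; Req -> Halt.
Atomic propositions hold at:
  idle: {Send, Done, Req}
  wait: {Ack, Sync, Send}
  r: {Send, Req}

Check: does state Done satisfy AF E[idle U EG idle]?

Yes

EG idle: greatest fixpoint, start Z0 = {Send, Done, Req}, keep only states in Sat with some successor in Z. Already a fixed point.
Sat(EG idle) = {Send, Done, Req}
E[idle U EG idle]: least fixpoint, start Z0 = Sat(EG idle) = {Send, Done, Req}, add states in Sat(idle) with some successor in Z. Already a fixed point.
Sat(E[idle U EG idle]) = {Send, Done, Req}
AF E[idle U EG idle]: least fixpoint, start Z0 = {Send, Done, Req}, add states with every successor in Z. Z1 = {Ack, Send, Done, Req}; Z2 = {Ack, Sync, Send, Done, Req}; fixed.
Sat(AF E[idle U EG idle]) = {Ack, Sync, Send, Done, Req}
Done ∈ Sat(AF E[idle U EG idle]) = {Ack, Sync, Send, Done, Req}, so the formula holds at Done.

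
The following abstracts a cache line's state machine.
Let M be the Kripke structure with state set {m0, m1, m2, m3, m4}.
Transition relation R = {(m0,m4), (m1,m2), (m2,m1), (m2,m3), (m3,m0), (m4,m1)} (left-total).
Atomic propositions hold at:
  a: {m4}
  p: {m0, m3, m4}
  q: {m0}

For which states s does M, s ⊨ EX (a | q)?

{m0, m3}

Sat(a | q) = {m0, m4}
Sat(EX (a | q)) = {s : some successor in {m0, m4}} = {m0, m3}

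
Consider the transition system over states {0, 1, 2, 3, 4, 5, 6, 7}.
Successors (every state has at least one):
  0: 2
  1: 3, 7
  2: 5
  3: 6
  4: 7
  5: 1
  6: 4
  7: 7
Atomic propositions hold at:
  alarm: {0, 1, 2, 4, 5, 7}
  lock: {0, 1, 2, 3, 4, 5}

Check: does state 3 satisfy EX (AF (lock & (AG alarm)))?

Yes

AG alarm: greatest fixpoint, start Z0 = {0, 1, 2, 4, 5, 7}, keep only states in Sat with every successor in Z. Z1 = {0, 2, 4, 5, 7}; Z2 = {0, 2, 4, 7}; Z3 = {0, 4, 7}; Z4 = {4, 7}; fixed.
Sat(AG alarm) = {4, 7}
Sat(lock & (AG alarm)) = {4}
AF (lock & (AG alarm)): least fixpoint, start Z0 = {4}, add states with every successor in Z. Z1 = {4, 6}; Z2 = {3, 4, 6}; fixed.
Sat(AF (lock & (AG alarm))) = {3, 4, 6}
Sat(EX (AF (lock & (AG alarm)))) = {s : some successor in {3, 4, 6}} = {1, 3, 6}
3 ∈ Sat(EX (AF (lock & (AG alarm)))) = {1, 3, 6}, so the formula holds at 3.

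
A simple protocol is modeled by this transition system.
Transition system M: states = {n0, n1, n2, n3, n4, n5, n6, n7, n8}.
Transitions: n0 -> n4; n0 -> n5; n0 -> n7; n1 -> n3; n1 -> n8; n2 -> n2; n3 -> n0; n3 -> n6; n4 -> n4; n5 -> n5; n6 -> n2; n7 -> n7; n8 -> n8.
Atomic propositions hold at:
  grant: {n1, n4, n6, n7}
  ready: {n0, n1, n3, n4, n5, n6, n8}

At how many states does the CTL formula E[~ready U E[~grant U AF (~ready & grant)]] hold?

3

Sat(~ready) = {n2, n7}
Sat(~grant) = {n0, n2, n3, n5, n8}
Sat(~ready & grant) = {n7}
AF (~ready & grant): least fixpoint, start Z0 = {n7}, add states with every successor in Z. Already a fixed point.
Sat(AF (~ready & grant)) = {n7}
E[~grant U AF (~ready & grant)]: least fixpoint, start Z0 = Sat(AF (~ready & grant)) = {n7}, add states in Sat(~grant) with some successor in Z. Z1 = {n0, n7}; Z2 = {n0, n3, n7}; fixed.
Sat(E[~grant U AF (~ready & grant)]) = {n0, n3, n7}
E[~ready U E[~grant U AF (~ready & grant)]]: least fixpoint, start Z0 = Sat(E[~grant U AF (~ready & grant)]) = {n0, n3, n7}, add states in Sat(~ready) with some successor in Z. Already a fixed point.
Sat(E[~ready U E[~grant U AF (~ready & grant)]]) = {n0, n3, n7}
|Sat(E[~ready U E[~grant U AF (~ready & grant)]])| = |{n0, n3, n7}| = 3.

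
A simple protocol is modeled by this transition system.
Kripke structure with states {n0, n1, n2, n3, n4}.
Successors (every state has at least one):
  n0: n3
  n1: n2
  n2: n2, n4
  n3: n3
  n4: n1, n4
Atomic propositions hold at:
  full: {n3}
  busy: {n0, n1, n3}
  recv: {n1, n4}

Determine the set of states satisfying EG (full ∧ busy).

Sat(full ∧ busy) = {n3}
EG (full ∧ busy): greatest fixpoint, start Z0 = {n3}, keep only states in Sat with some successor in Z. Already a fixed point.
Sat(EG (full ∧ busy)) = {n3}

{n3}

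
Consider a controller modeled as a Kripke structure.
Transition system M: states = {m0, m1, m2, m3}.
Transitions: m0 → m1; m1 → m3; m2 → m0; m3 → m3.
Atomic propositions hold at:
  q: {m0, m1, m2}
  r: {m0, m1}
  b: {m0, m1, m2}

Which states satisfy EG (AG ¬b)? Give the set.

{m3}

Sat(¬b) = {m3}
AG ¬b: greatest fixpoint, start Z0 = {m3}, keep only states in Sat with every successor in Z. Already a fixed point.
Sat(AG ¬b) = {m3}
EG (AG ¬b): greatest fixpoint, start Z0 = {m3}, keep only states in Sat with some successor in Z. Already a fixed point.
Sat(EG (AG ¬b)) = {m3}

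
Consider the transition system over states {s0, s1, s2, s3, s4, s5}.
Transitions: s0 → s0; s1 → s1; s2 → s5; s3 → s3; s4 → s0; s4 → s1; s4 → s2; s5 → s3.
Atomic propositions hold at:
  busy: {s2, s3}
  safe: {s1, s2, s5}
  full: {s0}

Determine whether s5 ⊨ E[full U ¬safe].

No

Sat(¬safe) = {s0, s3, s4}
E[full U ¬safe]: least fixpoint, start Z0 = Sat(¬safe) = {s0, s3, s4}, add states in Sat(full) with some successor in Z. Already a fixed point.
Sat(E[full U ¬safe]) = {s0, s3, s4}
s5 ∉ Sat(E[full U ¬safe]) = {s0, s3, s4}, so the formula does not hold at s5.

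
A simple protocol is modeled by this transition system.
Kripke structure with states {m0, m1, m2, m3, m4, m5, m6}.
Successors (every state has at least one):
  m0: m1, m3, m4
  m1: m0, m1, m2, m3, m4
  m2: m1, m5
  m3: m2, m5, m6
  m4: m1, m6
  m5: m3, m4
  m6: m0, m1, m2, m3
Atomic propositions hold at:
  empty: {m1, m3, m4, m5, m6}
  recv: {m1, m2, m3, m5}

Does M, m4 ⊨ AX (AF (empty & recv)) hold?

No

Sat(empty & recv) = {m1, m3, m5}
AF (empty & recv): least fixpoint, start Z0 = {m1, m3, m5}, add states with every successor in Z. Z1 = {m1, m2, m3, m5}; fixed.
Sat(AF (empty & recv)) = {m1, m2, m3, m5}
Sat(AX (AF (empty & recv))) = {s : every successor in {m1, m2, m3, m5}} = {m2}
m4 ∉ Sat(AX (AF (empty & recv))) = {m2}, so the formula does not hold at m4.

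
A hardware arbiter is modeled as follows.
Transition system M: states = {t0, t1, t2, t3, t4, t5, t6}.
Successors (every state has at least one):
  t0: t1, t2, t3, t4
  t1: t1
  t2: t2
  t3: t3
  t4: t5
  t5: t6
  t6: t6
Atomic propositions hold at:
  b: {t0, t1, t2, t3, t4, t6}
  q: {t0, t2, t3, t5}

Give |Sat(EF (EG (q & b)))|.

Sat(q & b) = {t0, t2, t3}
EG (q & b): greatest fixpoint, start Z0 = {t0, t2, t3}, keep only states in Sat with some successor in Z. Already a fixed point.
Sat(EG (q & b)) = {t0, t2, t3}
EF (EG (q & b)): least fixpoint, start Z0 = {t0, t2, t3}, add states with some successor in Z. Already a fixed point.
Sat(EF (EG (q & b))) = {t0, t2, t3}
|Sat(EF (EG (q & b)))| = |{t0, t2, t3}| = 3.

3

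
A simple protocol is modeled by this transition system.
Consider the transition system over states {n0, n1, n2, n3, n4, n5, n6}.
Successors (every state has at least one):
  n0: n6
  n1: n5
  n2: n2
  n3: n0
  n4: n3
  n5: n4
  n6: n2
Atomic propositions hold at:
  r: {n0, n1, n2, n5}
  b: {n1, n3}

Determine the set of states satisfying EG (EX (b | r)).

{n2, n6}

Sat(b | r) = {n0, n1, n2, n3, n5}
Sat(EX (b | r)) = {s : some successor in {n0, n1, n2, n3, n5}} = {n1, n2, n3, n4, n6}
EG (EX (b | r)): greatest fixpoint, start Z0 = {n1, n2, n3, n4, n6}, keep only states in Sat with some successor in Z. Z1 = {n2, n4, n6}; Z2 = {n2, n6}; fixed.
Sat(EG (EX (b | r))) = {n2, n6}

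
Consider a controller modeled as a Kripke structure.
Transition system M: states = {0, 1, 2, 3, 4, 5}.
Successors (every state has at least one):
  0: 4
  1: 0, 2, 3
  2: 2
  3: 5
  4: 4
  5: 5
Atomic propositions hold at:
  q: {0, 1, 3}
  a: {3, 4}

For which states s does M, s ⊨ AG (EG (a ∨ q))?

Sat(a ∨ q) = {0, 1, 3, 4}
EG (a ∨ q): greatest fixpoint, start Z0 = {0, 1, 3, 4}, keep only states in Sat with some successor in Z. Z1 = {0, 1, 4}; fixed.
Sat(EG (a ∨ q)) = {0, 1, 4}
AG (EG (a ∨ q)): greatest fixpoint, start Z0 = {0, 1, 4}, keep only states in Sat with every successor in Z. Z1 = {0, 4}; fixed.
Sat(AG (EG (a ∨ q))) = {0, 4}

{0, 4}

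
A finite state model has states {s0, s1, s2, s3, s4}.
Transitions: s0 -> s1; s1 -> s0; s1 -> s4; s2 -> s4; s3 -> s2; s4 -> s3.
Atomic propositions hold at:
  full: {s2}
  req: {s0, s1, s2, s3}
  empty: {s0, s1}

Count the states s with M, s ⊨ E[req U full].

2

E[req U full]: least fixpoint, start Z0 = Sat(full) = {s2}, add states in Sat(req) with some successor in Z. Z1 = {s2, s3}; fixed.
Sat(E[req U full]) = {s2, s3}
|Sat(E[req U full])| = |{s2, s3}| = 2.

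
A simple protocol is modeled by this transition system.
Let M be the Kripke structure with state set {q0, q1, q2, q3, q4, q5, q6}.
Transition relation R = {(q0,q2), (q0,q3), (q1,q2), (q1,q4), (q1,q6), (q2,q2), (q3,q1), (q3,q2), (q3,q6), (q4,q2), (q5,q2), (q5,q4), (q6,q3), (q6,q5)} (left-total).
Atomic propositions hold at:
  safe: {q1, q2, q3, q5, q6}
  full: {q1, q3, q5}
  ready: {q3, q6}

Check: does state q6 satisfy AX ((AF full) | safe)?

Yes

AF full: least fixpoint, start Z0 = {q1, q3, q5}, add states with every successor in Z. Z1 = {q1, q3, q5, q6}; fixed.
Sat(AF full) = {q1, q3, q5, q6}
Sat((AF full) | safe) = {q1, q2, q3, q5, q6}
Sat(AX ((AF full) | safe)) = {s : every successor in {q1, q2, q3, q5, q6}} = {q0, q2, q3, q4, q6}
q6 ∈ Sat(AX ((AF full) | safe)) = {q0, q2, q3, q4, q6}, so the formula holds at q6.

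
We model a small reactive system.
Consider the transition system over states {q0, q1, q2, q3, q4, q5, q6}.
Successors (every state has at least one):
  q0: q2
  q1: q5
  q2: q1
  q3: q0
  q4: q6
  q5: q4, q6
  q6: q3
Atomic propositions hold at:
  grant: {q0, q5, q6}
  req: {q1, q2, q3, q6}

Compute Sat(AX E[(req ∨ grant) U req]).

{q0, q1, q2, q3, q4, q6}

Sat(req ∨ grant) = {q0, q1, q2, q3, q5, q6}
E[(req ∨ grant) U req]: least fixpoint, start Z0 = Sat(req) = {q1, q2, q3, q6}, add states in Sat(req ∨ grant) with some successor in Z. Z1 = {q0, q1, q2, q3, q5, q6}; fixed.
Sat(E[(req ∨ grant) U req]) = {q0, q1, q2, q3, q5, q6}
Sat(AX E[(req ∨ grant) U req]) = {s : every successor in {q0, q1, q2, q3, q5, q6}} = {q0, q1, q2, q3, q4, q6}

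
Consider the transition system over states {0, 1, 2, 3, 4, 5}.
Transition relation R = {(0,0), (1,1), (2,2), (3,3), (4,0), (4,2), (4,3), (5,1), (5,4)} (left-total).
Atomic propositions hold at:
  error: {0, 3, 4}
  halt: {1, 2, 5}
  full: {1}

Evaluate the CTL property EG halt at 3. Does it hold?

No

EG halt: greatest fixpoint, start Z0 = {1, 2, 5}, keep only states in Sat with some successor in Z. Already a fixed point.
Sat(EG halt) = {1, 2, 5}
3 ∉ Sat(EG halt) = {1, 2, 5}, so the formula does not hold at 3.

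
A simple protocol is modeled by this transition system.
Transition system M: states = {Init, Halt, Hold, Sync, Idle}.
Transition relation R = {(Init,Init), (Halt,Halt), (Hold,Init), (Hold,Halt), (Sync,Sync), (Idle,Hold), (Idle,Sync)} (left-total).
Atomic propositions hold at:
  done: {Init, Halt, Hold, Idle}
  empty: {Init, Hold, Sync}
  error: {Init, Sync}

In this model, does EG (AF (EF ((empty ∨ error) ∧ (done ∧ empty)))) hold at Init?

Yes

Sat(empty ∨ error) = {Init, Hold, Sync}
Sat(done ∧ empty) = {Init, Hold}
Sat((empty ∨ error) ∧ (done ∧ empty)) = {Init, Hold}
EF ((empty ∨ error) ∧ (done ∧ empty)): least fixpoint, start Z0 = {Init, Hold}, add states with some successor in Z. Z1 = {Init, Hold, Idle}; fixed.
Sat(EF ((empty ∨ error) ∧ (done ∧ empty))) = {Init, Hold, Idle}
AF (EF ((empty ∨ error) ∧ (done ∧ empty))): least fixpoint, start Z0 = {Init, Hold, Idle}, add states with every successor in Z. Already a fixed point.
Sat(AF (EF ((empty ∨ error) ∧ (done ∧ empty)))) = {Init, Hold, Idle}
EG (AF (EF ((empty ∨ error) ∧ (done ∧ empty)))): greatest fixpoint, start Z0 = {Init, Hold, Idle}, keep only states in Sat with some successor in Z. Already a fixed point.
Sat(EG (AF (EF ((empty ∨ error) ∧ (done ∧ empty))))) = {Init, Hold, Idle}
Init ∈ Sat(EG (AF (EF ((empty ∨ error) ∧ (done ∧ empty))))) = {Init, Hold, Idle}, so the formula holds at Init.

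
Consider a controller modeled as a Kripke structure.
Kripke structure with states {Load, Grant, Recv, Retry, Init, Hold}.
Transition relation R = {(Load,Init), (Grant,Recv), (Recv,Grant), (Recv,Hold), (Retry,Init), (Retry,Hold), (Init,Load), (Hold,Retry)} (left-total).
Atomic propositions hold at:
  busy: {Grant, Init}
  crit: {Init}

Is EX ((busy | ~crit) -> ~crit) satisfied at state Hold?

Yes

Sat(~crit) = {Load, Grant, Recv, Retry, Hold}
Sat(busy | ~crit) = {Load, Grant, Recv, Retry, Init, Hold}
Sat((busy | ~crit) -> ~crit) = {Load, Grant, Recv, Retry, Hold}
Sat(EX ((busy | ~crit) -> ~crit)) = {s : some successor in {Load, Grant, Recv, Retry, Hold}} = {Grant, Recv, Retry, Init, Hold}
Hold ∈ Sat(EX ((busy | ~crit) -> ~crit)) = {Grant, Recv, Retry, Init, Hold}, so the formula holds at Hold.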